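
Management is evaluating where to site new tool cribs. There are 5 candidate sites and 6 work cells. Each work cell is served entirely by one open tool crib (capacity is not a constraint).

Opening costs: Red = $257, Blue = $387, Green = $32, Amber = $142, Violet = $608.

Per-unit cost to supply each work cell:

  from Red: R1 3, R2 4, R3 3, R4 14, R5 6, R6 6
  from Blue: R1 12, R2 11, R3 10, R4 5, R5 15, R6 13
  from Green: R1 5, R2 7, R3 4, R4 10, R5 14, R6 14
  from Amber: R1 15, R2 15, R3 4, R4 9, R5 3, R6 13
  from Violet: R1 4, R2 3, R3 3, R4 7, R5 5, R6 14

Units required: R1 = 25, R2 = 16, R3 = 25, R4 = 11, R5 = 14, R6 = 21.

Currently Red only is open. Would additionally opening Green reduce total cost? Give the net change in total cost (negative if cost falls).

Yes — net change −12 (cost falls by 12).

Current service cost with {Red}: 578.
Adding Green: each work cell re-picks its cheapest; new service cost 534, saving 44.
Extra fixed cost: 32. Net change = 32 − 44 = -12.
(Totals: 835 → 823.)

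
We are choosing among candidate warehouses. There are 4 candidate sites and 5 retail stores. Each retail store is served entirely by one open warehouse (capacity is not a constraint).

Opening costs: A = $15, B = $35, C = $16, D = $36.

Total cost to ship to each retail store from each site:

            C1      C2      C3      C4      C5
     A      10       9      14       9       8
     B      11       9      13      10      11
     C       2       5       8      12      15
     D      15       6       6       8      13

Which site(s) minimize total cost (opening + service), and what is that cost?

Open C only; minimum total cost 58.

For any fixed open set, each retail store goes to its cheapest open site; total = fixed + service.
{C}: C1→C 2, C2→C 5, C3→C 8, C4→C 12, C5→C 15. Service 42; fixed 16; total 58.
{A, C}: C1→C 2, C2→C 5, C3→C 8, C4→A 9, C5→A 8. Service 32; fixed 31; total 63.
{A}: C1→A 10, C2→A 9, C3→A 14, C4→A 9, C5→A 8. Service 50; fixed 15; total 65.
{A, B, C, D}: service 29 + fixed 102 = 131
(All 15 nonempty subsets were checked; C only is lowest.)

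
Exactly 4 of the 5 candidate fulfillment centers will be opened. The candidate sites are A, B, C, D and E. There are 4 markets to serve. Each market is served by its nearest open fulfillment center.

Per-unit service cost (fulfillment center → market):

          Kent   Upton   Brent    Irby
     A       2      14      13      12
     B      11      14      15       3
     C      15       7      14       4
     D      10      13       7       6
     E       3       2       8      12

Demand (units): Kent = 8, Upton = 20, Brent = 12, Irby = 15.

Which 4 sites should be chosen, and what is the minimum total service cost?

Choose A, B, D and E; total service cost 185.

With exactly 4 open, each market uses its cheapest among the chosen.
{A, B, D, E}: Kent→A 2·8=16, Upton→E 2·20=40, Brent→D 7·12=84, Irby→B 3·15=45. Service cost 185.
{B, C, D, E}: service cost 193
{A, B, C, E}: service cost 197
Among all 5 size-4 choices, {A, B, D, E} is lowest.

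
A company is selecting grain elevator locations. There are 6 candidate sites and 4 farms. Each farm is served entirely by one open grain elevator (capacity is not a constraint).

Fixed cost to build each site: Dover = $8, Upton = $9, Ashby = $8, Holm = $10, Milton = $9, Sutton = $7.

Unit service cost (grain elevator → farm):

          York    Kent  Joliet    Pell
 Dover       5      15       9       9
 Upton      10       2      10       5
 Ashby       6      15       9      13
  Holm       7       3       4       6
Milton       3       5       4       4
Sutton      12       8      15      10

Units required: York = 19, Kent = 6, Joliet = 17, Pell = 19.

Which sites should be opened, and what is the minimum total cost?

Open Upton and Milton; minimum total cost 231.

For any fixed open set, each farm goes to its cheapest open site; total = fixed + service.
{Upton, Milton}: York→Milton 3·19=57, Kent→Upton 2·6=12, Joliet→Milton 4·17=68, Pell→Milton 4·19=76. Service 213; fixed 18; total 231.
{Upton, Milton, Sutton}: York→Milton 3·19=57, Kent→Upton 2·6=12, Joliet→Milton 4·17=68, Pell→Milton 4·19=76. Service 213; fixed 25; total 238.
{Holm, Milton}: service 219 + fixed 19 = 238
{Dover, Upton, Ashby, Holm, Milton, Sutton}: service 213 + fixed 51 = 264
No other subset beats 231.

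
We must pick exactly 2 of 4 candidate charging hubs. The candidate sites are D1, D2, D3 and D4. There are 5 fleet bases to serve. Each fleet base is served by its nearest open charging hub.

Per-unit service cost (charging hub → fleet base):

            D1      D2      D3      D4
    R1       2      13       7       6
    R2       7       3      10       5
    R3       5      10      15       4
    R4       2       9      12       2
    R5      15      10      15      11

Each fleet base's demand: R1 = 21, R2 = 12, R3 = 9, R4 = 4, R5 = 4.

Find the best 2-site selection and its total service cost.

Choose D1 and D2; total service cost 171.

With exactly 2 open, each fleet base uses its cheapest among the chosen.
{D1, D2}: R1→D1 2·21=42, R2→D2 3·12=36, R3→D1 5·9=45, R4→D1 2·4=8, R5→D2 10·4=40. Service cost 171.
{D1, D4}: service cost 190
{D1, D3}: service cost 239
Among all 6 size-2 choices, {D1, D2} is lowest.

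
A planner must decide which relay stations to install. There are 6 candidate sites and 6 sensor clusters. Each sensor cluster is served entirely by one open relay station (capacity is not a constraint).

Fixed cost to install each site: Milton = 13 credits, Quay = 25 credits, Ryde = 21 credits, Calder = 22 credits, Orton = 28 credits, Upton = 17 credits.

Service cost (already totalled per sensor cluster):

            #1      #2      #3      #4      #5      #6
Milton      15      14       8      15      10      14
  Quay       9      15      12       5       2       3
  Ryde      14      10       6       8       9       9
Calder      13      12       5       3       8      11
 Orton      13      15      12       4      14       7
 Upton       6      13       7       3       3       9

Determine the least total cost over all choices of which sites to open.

For any fixed open set, each sensor cluster goes to its cheapest open site; total = fixed + service.
{Upton}: #1→Upton 6, #2→Upton 13, #3→Upton 7, #4→Upton 3, #5→Upton 3, #6→Upton 9. Service 41; fixed 17; total 58.
{Milton, Upton}: service 41 + fixed 30 = 71
{Quay}: #1→Quay 9, #2→Quay 15, #3→Quay 12, #4→Quay 5, #5→Quay 2, #6→Quay 3. Service 46; fixed 25; total 71.
{Milton, Quay, Ryde, Calder, Orton, Upton}: service 29 + fixed 126 = 155
No other subset beats 58.

Minimum total cost: 58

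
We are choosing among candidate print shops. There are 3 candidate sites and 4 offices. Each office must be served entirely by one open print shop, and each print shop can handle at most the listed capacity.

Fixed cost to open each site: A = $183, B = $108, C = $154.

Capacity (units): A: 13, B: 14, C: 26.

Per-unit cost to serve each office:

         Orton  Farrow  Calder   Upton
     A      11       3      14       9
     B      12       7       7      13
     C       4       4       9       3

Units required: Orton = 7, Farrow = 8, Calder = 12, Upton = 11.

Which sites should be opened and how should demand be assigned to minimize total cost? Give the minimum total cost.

Minimum total cost: 439

Open {B, C}: Orton→C 4·7=28, Farrow→C 4·8=32, Calder→B 7·12=84, Upton→C 3·11=33.
Loads: B carries 12/14, C carries 26/26. Service 177; fixed 262; total 439.
Next best feasible plan costs 598.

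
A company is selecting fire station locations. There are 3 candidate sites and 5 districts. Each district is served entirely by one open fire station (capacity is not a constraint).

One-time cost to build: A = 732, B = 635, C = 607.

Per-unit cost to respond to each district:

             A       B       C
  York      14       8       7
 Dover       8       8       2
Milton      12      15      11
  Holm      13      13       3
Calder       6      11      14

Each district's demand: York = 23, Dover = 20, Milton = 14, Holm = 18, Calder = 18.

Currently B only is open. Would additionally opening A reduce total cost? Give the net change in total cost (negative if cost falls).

Current service cost with {B}: 986.
Adding A: each district re-picks its cheapest; new service cost 854, saving 132.
Extra fixed cost: 732. Net change = 732 − 132 = 600.
(Totals: 1621 → 2221.)

No — net change +600 (cost rises by 600).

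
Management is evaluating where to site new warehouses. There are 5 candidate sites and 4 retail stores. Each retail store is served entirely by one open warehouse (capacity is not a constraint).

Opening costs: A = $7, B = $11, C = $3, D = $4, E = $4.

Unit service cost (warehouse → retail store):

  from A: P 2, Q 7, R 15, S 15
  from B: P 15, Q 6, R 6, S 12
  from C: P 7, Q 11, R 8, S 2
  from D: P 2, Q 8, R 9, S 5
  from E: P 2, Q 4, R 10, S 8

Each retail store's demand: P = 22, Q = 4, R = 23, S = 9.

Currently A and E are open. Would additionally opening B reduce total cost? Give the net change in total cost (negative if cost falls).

Yes — net change −81 (cost falls by 81).

Current service cost with {A, E}: 362.
Adding B: each retail store re-picks its cheapest; new service cost 270, saving 92.
Extra fixed cost: 11. Net change = 11 − 92 = -81.
(Totals: 373 → 292.)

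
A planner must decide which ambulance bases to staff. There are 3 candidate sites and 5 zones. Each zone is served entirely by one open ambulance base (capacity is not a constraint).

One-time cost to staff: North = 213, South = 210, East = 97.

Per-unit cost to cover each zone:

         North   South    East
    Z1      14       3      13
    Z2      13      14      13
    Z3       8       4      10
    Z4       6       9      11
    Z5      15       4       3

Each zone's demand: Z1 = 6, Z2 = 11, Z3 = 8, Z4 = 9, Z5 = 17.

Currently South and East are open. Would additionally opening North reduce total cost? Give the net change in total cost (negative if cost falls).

Current service cost with {South, East}: 325.
Adding North: each zone re-picks its cheapest; new service cost 298, saving 27.
Extra fixed cost: 213. Net change = 213 − 27 = 186.
(Totals: 632 → 818.)

No — net change +186 (cost rises by 186).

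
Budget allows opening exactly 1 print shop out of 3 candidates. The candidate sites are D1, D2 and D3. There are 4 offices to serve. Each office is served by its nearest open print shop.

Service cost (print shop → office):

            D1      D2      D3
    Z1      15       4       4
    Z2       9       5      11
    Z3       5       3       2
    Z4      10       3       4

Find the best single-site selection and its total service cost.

Choose D2 only; total service cost 15.

With exactly 1 open, each office uses its cheapest among the chosen.
{D2}: Z1→D2 4, Z2→D2 5, Z3→D2 3, Z4→D2 3. Service cost 15.
{D3}: service cost 21
{D1}: service cost 39
Among all 3 size-1 choices, {D2} is lowest.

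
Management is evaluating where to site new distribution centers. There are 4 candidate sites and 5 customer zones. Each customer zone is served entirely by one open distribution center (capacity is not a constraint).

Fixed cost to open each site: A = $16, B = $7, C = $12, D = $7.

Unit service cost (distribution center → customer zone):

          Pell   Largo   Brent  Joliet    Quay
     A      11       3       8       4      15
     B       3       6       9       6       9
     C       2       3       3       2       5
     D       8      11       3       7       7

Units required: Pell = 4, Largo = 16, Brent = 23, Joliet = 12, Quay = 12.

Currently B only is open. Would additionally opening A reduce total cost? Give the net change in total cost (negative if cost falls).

Yes — net change −79 (cost falls by 79).

Current service cost with {B}: 495.
Adding A: each customer zone re-picks its cheapest; new service cost 400, saving 95.
Extra fixed cost: 16. Net change = 16 − 95 = -79.
(Totals: 502 → 423.)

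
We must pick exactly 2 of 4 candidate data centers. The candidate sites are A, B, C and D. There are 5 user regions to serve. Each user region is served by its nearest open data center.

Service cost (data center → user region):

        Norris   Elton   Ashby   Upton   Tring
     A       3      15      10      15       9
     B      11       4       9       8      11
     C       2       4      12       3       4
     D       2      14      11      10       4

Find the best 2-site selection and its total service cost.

With exactly 2 open, each user region uses its cheapest among the chosen.
{B, C}: Norris→C 2, Elton→B 4, Ashby→B 9, Upton→C 3, Tring→C 4. Service cost 22.
{A, C}: service cost 23
{C, D}: service cost 24
Among all 6 size-2 choices, {B, C} is lowest.

Choose B and C; total service cost 22.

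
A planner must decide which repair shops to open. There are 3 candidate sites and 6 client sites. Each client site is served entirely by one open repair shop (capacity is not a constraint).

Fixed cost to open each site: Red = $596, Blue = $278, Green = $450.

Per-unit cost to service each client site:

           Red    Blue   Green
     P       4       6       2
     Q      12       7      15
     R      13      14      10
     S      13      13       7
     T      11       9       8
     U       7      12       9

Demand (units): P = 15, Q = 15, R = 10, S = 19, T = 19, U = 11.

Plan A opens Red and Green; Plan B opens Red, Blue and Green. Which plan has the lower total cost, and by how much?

Plan A is cheaper by 203.

Plan A: {Red, Green}: P→Green 2·15=30, Q→Red 12·15=180, R→Green 10·10=100, S→Green 7·19=133, T→Green 8·19=152, U→Red 7·11=77. Service 672; fixed 1046; total 1718.
Plan B: {Red, Blue, Green}: P→Green 2·15=30, Q→Blue 7·15=105, R→Green 10·10=100, S→Green 7·19=133, T→Green 8·19=152, U→Red 7·11=77. Service 597; fixed 1324; total 1921.
Difference: |1718 − 1921| = 203.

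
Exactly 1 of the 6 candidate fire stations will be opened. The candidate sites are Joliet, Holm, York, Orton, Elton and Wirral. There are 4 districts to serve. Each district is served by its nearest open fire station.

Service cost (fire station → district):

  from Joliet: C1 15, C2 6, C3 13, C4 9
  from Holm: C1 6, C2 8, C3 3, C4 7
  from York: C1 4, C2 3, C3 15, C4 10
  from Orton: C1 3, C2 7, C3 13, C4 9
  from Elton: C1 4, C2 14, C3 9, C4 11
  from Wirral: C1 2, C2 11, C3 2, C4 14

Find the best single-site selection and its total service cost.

Choose Holm only; total service cost 24.

With exactly 1 open, each district uses its cheapest among the chosen.
{Holm}: C1→Holm 6, C2→Holm 8, C3→Holm 3, C4→Holm 7. Service cost 24.
{Wirral}: service cost 29
{York}: service cost 32
Among all 6 size-1 choices, {Holm} is lowest.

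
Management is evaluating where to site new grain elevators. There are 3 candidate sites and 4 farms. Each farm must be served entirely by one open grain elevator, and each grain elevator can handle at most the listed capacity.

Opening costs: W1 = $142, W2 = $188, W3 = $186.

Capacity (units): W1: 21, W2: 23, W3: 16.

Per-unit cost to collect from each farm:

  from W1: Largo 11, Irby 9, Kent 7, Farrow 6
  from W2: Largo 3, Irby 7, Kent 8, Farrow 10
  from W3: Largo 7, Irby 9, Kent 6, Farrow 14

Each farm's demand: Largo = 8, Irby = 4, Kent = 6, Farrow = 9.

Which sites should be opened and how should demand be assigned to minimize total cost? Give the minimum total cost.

Open {W1, W2}: Largo→W2 3·8=24, Irby→W2 7·4=28, Kent→W1 7·6=42, Farrow→W1 6·9=54.
Loads: W1 carries 15/21, W2 carries 12/23. Service 148; fixed 330; total 478.
Next best feasible plan costs 484.

Minimum total cost: 478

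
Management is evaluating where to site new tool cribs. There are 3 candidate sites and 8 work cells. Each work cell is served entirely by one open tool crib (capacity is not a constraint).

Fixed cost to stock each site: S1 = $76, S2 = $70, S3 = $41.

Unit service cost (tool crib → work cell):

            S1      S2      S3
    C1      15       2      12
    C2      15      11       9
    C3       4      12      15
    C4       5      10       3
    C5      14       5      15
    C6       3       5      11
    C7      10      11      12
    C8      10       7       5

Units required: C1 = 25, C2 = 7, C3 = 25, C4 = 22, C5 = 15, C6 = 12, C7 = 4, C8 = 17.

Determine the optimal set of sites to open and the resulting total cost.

For any fixed open set, each work cell goes to its cheapest open site; total = fixed + service.
{S1, S2, S3}: C1→S2 2·25=50, C2→S3 9·7=63, C3→S1 4·25=100, C4→S3 3·22=66, C5→S2 5·15=75, C6→S1 3·12=36, C7→S1 10·4=40, C8→S3 5·17=85. Service 515; fixed 187; total 702.
{S1, S2}: service 607 + fixed 146 = 753
{S2, S3}: service 743 + fixed 111 = 854
{S3}: service 1294 + fixed 41 = 1335
No other subset beats 702.

Open S1, S2 and S3; minimum total cost 702.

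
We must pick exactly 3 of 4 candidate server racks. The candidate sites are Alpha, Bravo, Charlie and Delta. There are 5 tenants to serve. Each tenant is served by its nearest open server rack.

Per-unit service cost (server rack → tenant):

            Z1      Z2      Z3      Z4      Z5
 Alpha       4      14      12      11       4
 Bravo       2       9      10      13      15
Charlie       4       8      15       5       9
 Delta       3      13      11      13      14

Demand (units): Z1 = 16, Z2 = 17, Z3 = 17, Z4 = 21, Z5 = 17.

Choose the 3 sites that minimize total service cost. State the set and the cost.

Choose Alpha, Bravo and Charlie; total service cost 511.

With exactly 3 open, each tenant uses its cheapest among the chosen.
{Alpha, Bravo, Charlie}: Z1→Bravo 2·16=32, Z2→Charlie 8·17=136, Z3→Bravo 10·17=170, Z4→Charlie 5·21=105, Z5→Alpha 4·17=68. Service cost 511.
{Alpha, Charlie, Delta}: service cost 544
{Bravo, Charlie, Delta}: service cost 596
Among all 4 size-3 choices, {Alpha, Bravo, Charlie} is lowest.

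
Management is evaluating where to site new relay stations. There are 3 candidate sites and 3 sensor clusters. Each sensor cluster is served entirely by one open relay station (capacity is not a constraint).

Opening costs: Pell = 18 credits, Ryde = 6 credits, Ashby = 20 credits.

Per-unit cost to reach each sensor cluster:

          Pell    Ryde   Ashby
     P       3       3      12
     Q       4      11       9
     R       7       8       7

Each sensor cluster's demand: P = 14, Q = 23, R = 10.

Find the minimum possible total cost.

Minimum total cost: 222

For any fixed open set, each sensor cluster goes to its cheapest open site; total = fixed + service.
{Pell}: P→Pell 3·14=42, Q→Pell 4·23=92, R→Pell 7·10=70. Service 204; fixed 18; total 222.
{Pell, Ryde}: P→Pell 3·14=42, Q→Pell 4·23=92, R→Pell 7·10=70. Service 204; fixed 24; total 228.
{Pell, Ashby}: service 204 + fixed 38 = 242
{Pell, Ryde, Ashby}: service 204 + fixed 44 = 248
(All 7 nonempty subsets were checked; Pell only is lowest.)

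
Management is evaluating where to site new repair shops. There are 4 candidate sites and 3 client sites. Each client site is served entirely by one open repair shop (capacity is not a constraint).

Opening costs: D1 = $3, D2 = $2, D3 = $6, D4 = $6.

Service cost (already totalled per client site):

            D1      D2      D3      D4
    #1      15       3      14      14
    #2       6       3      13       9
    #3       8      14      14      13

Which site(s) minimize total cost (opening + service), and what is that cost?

Open D1 and D2; minimum total cost 19.

For any fixed open set, each client site goes to its cheapest open site; total = fixed + service.
{D1, D2}: #1→D2 3, #2→D2 3, #3→D1 8. Service 14; fixed 5; total 19.
{D2}: #1→D2 3, #2→D2 3, #3→D2 14. Service 20; fixed 2; total 22.
{D1, D2, D3}: #1→D2 3, #2→D2 3, #3→D1 8. Service 14; fixed 11; total 25.
{D1, D2, D3, D4}: #1→D2 3, #2→D2 3, #3→D1 8. Service 14; fixed 17; total 31.
No other subset beats 19.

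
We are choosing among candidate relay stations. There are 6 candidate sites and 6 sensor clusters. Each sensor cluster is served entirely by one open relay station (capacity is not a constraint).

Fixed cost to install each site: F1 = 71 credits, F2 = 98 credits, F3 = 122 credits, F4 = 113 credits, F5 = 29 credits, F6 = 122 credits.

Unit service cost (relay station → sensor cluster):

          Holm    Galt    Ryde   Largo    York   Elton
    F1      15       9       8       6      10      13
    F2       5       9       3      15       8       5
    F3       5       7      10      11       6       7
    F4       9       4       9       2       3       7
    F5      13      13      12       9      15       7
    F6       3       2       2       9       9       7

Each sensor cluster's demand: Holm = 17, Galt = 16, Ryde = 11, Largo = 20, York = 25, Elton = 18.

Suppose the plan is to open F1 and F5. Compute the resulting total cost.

Each sensor cluster is assigned to its cheapest site among the open ones.
{F1, F5}: Holm→F5 13·17=221, Galt→F1 9·16=144, Ryde→F1 8·11=88, Largo→F1 6·20=120, York→F1 10·25=250, Elton→F5 7·18=126. Service 949; fixed 100; total 1049.

Total cost: 1049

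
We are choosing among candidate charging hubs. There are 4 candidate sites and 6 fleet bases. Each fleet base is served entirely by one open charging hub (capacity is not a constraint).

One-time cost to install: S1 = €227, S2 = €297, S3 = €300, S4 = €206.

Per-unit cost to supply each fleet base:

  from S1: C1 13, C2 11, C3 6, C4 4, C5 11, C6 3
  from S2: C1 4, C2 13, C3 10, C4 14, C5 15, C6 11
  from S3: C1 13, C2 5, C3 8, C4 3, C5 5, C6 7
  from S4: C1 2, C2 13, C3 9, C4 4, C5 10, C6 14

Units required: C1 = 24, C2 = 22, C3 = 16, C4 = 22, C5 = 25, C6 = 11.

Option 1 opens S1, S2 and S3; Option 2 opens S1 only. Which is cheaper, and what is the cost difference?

Option 2 is cheaper by 77.

Option 1: {S1, S2, S3}: C1→S2 4·24=96, C2→S3 5·22=110, C3→S1 6·16=96, C4→S3 3·22=66, C5→S3 5·25=125, C6→S1 3·11=33. Service 526; fixed 824; total 1350.
Option 2: {S1}: C1→S1 13·24=312, C2→S1 11·22=242, C3→S1 6·16=96, C4→S1 4·22=88, C5→S1 11·25=275, C6→S1 3·11=33. Service 1046; fixed 227; total 1273.
Difference: |1350 − 1273| = 77.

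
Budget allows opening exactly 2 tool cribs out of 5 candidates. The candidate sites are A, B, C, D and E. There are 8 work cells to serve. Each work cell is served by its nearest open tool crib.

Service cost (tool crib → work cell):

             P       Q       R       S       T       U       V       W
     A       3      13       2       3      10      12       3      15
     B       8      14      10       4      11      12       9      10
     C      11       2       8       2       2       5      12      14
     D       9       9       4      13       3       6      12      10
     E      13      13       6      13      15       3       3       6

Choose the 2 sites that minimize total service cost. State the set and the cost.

Choose A and C; total service cost 33.

With exactly 2 open, each work cell uses its cheapest among the chosen.
{A, C}: P→A 3, Q→C 2, R→A 2, S→C 2, T→C 2, U→C 5, V→A 3, W→C 14. Service cost 33.
{C, E}: service cost 35
{A, D}: service cost 39
Among all 10 size-2 choices, {A, C} is lowest.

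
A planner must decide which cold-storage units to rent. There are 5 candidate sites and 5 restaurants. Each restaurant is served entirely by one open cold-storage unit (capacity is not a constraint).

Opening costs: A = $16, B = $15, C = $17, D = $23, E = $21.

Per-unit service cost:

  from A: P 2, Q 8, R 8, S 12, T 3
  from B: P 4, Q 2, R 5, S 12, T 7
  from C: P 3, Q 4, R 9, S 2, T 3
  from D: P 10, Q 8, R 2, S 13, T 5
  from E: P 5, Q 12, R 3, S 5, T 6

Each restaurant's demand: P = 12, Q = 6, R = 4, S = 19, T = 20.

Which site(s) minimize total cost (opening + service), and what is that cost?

Open B and C; minimum total cost 198.

For any fixed open set, each restaurant goes to its cheapest open site; total = fixed + service.
{B, C}: P→C 3·12=36, Q→B 2·6=12, R→B 5·4=20, S→C 2·19=38, T→C 3·20=60. Service 166; fixed 32; total 198.
{A, B, C}: service 154 + fixed 48 = 202
{C, D}: service 166 + fixed 40 = 206
{A, B, C, D, E}: service 142 + fixed 92 = 234
No other subset beats 198.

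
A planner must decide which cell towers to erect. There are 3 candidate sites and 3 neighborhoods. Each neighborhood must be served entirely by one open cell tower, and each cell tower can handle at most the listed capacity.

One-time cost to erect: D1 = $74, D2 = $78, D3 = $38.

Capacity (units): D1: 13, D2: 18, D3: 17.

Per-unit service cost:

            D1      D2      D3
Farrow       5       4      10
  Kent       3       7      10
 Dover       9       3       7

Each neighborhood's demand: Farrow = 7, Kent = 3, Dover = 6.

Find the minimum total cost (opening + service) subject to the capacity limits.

Minimum total cost: 145

Open {D2}: Farrow→D2 4·7=28, Kent→D2 7·3=21, Dover→D2 3·6=18.
Loads: D2 carries 16/18. Service 67; fixed 78; total 145.
Next best feasible plan costs 180.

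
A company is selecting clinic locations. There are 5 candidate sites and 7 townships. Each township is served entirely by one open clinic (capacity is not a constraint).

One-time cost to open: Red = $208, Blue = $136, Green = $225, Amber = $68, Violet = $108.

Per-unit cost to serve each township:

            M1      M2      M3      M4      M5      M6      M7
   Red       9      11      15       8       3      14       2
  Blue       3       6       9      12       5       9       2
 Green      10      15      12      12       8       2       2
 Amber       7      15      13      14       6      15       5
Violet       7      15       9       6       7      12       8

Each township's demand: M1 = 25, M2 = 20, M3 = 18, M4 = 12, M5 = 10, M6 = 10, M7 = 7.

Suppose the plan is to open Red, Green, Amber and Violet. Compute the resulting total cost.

Total cost: 1302

Each township is assigned to its cheapest site among the open ones.
{Red, Green, Amber, Violet}: M1→Amber 7·25=175, M2→Red 11·20=220, M3→Violet 9·18=162, M4→Violet 6·12=72, M5→Red 3·10=30, M6→Green 2·10=20, M7→Red 2·7=14. Service 693; fixed 609; total 1302.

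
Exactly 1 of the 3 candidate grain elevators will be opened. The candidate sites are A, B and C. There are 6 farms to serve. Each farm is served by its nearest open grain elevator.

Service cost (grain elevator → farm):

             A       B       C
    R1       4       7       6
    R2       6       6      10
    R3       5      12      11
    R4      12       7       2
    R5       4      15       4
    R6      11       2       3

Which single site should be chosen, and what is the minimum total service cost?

Choose C only; total service cost 36.

With exactly 1 open, each farm uses its cheapest among the chosen.
{C}: R1→C 6, R2→C 10, R3→C 11, R4→C 2, R5→C 4, R6→C 3. Service cost 36.
{A}: service cost 42
{B}: service cost 49
Among all 3 size-1 choices, {C} is lowest.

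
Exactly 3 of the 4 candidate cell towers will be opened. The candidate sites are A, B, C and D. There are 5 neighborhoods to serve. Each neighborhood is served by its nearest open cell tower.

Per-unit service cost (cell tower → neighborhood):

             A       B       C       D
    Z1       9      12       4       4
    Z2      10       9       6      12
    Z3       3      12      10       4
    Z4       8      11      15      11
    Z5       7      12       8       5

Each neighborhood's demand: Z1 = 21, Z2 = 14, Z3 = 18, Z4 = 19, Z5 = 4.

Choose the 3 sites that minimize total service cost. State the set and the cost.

Choose A, C and D; total service cost 394.

With exactly 3 open, each neighborhood uses its cheapest among the chosen.
{A, C, D}: Z1→C 4·21=84, Z2→C 6·14=84, Z3→A 3·18=54, Z4→A 8·19=152, Z5→D 5·4=20. Service cost 394.
{A, B, C}: service cost 402
{A, B, D}: service cost 436
Among all 4 size-3 choices, {A, C, D} is lowest.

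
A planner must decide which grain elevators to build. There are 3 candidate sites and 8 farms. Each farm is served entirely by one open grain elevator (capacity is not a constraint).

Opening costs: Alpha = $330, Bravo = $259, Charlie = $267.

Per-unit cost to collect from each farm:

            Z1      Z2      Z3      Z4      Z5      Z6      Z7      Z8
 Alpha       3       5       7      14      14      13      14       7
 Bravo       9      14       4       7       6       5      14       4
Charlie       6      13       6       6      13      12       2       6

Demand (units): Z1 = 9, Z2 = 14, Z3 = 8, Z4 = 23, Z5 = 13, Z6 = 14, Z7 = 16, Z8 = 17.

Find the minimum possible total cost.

Minimum total cost: 1160

For any fixed open set, each farm goes to its cheapest open site; total = fixed + service.
{Charlie}: Z1→Charlie 6·9=54, Z2→Charlie 13·14=182, Z3→Charlie 6·8=48, Z4→Charlie 6·23=138, Z5→Charlie 13·13=169, Z6→Charlie 12·14=168, Z7→Charlie 2·16=32, Z8→Charlie 6·17=102. Service 893; fixed 267; total 1160.
{Bravo}: service 910 + fixed 259 = 1169
{Bravo, Charlie}: service 654 + fixed 526 = 1180
{Alpha, Bravo, Charlie}: service 515 + fixed 856 = 1371
No other subset beats 1160.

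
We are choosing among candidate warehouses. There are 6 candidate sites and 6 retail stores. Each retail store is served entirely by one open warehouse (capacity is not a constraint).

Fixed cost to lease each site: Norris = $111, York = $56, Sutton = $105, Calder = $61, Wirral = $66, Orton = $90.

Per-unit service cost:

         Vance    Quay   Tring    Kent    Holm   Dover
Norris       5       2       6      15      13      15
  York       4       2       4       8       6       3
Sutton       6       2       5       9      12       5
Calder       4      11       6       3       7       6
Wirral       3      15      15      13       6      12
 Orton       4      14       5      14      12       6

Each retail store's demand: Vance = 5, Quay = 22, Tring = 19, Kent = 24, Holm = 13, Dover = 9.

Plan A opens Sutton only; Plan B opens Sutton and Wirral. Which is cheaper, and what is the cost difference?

Plan A: {Sutton}: Vance→Sutton 6·5=30, Quay→Sutton 2·22=44, Tring→Sutton 5·19=95, Kent→Sutton 9·24=216, Holm→Sutton 12·13=156, Dover→Sutton 5·9=45. Service 586; fixed 105; total 691.
Plan B: {Sutton, Wirral}: Vance→Wirral 3·5=15, Quay→Sutton 2·22=44, Tring→Sutton 5·19=95, Kent→Sutton 9·24=216, Holm→Wirral 6·13=78, Dover→Sutton 5·9=45. Service 493; fixed 171; total 664.
Difference: |691 − 664| = 27.

Plan B is cheaper by 27.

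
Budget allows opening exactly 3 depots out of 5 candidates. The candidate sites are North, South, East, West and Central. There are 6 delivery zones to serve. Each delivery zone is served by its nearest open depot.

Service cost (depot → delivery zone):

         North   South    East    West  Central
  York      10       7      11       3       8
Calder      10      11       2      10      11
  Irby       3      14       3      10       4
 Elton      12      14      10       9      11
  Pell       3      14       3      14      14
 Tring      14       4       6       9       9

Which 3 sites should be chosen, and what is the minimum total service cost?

Choose South, East and West; total service cost 24.

With exactly 3 open, each delivery zone uses its cheapest among the chosen.
{South, East, West}: York→West 3, Calder→East 2, Irby→East 3, Elton→West 9, Pell→East 3, Tring→South 4. Service cost 24.
{North, East, West}: service cost 26
{East, West, Central}: service cost 26
Among all 10 size-3 choices, {South, East, West} is lowest.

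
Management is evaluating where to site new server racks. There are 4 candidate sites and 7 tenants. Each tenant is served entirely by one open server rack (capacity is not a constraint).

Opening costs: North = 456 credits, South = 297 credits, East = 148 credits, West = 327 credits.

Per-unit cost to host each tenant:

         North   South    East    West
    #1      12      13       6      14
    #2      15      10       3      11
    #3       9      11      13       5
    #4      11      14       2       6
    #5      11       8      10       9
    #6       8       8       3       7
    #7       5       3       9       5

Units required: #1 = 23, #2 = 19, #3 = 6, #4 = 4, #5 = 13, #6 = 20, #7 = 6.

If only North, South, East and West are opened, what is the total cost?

Each tenant is assigned to its cheapest site among the open ones.
{North, South, East, West}: #1→East 6·23=138, #2→East 3·19=57, #3→West 5·6=30, #4→East 2·4=8, #5→South 8·13=104, #6→East 3·20=60, #7→South 3·6=18. Service 415; fixed 1228; total 1643.

Total cost: 1643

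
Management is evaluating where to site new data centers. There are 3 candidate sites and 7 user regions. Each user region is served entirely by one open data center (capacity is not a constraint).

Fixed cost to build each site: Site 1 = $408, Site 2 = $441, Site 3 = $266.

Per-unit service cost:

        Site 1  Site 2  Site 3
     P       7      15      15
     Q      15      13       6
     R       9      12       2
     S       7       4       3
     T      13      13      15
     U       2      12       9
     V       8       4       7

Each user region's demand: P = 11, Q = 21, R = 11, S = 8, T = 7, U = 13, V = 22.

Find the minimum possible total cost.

For any fixed open set, each user region goes to its cheapest open site; total = fixed + service.
{Site 3}: P→Site 3 15·11=165, Q→Site 3 6·21=126, R→Site 3 2·11=22, S→Site 3 3·8=24, T→Site 3 15·7=105, U→Site 3 9·13=117, V→Site 3 7·22=154. Service 713; fixed 266; total 979.
{Site 1, Site 3}: P→Site 1 7·11=77, Q→Site 3 6·21=126, R→Site 3 2·11=22, S→Site 3 3·8=24, T→Site 1 13·7=91, U→Site 1 2·13=26, V→Site 3 7·22=154. Service 520; fixed 674; total 1194.
{Site 1}: service 840 + fixed 408 = 1248
{Site 1, Site 2, Site 3}: service 454 + fixed 1115 = 1569
(All 7 nonempty subsets were checked; Site 3 only is lowest.)

Minimum total cost: 979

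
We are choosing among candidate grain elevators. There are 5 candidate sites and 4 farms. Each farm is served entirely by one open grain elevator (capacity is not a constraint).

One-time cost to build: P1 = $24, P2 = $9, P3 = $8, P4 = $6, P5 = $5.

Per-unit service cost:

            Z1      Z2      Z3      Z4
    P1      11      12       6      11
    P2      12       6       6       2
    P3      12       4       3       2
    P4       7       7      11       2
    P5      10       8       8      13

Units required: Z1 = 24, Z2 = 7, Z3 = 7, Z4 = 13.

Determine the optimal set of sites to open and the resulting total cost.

For any fixed open set, each farm goes to its cheapest open site; total = fixed + service.
{P3, P4}: Z1→P4 7·24=168, Z2→P3 4·7=28, Z3→P3 3·7=21, Z4→P3 2·13=26. Service 243; fixed 14; total 257.
{P3, P4, P5}: Z1→P4 7·24=168, Z2→P3 4·7=28, Z3→P3 3·7=21, Z4→P3 2·13=26. Service 243; fixed 19; total 262.
{P2, P3, P4}: Z1→P4 7·24=168, Z2→P3 4·7=28, Z3→P3 3·7=21, Z4→P2 2·13=26. Service 243; fixed 23; total 266.
{P1, P2, P3, P4, P5}: service 243 + fixed 52 = 295
No other subset beats 257.

Open P3 and P4; minimum total cost 257.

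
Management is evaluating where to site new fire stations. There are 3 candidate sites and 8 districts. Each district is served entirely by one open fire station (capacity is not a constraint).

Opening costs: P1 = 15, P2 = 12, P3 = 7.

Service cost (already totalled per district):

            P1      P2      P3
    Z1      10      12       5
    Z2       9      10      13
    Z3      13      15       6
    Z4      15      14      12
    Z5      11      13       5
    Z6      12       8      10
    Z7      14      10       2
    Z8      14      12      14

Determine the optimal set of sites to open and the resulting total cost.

For any fixed open set, each district goes to its cheapest open site; total = fixed + service.
{P3}: Z1→P3 5, Z2→P3 13, Z3→P3 6, Z4→P3 12, Z5→P3 5, Z6→P3 10, Z7→P3 2, Z8→P3 14. Service 67; fixed 7; total 74.
{P2, P3}: service 60 + fixed 19 = 79
{P1, P3}: Z1→P3 5, Z2→P1 9, Z3→P3 6, Z4→P3 12, Z5→P3 5, Z6→P3 10, Z7→P3 2, Z8→P1 14. Service 63; fixed 22; total 85.
{P1, P2, P3}: service 59 + fixed 34 = 93
No other subset beats 74.

Open P3 only; minimum total cost 74.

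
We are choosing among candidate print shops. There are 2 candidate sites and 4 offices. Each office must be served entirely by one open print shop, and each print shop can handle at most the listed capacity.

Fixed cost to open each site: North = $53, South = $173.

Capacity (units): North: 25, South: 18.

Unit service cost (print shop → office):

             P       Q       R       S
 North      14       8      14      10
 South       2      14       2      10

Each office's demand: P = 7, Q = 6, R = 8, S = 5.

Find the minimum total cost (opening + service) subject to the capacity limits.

Minimum total cost: 354

Open {North, South}: P→South 2·7=14, Q→North 8·6=48, R→South 2·8=16, S→North 10·5=50.
Loads: North carries 11/25, South carries 15/18. Service 128; fixed 226; total 354.
Next best feasible plan costs 438.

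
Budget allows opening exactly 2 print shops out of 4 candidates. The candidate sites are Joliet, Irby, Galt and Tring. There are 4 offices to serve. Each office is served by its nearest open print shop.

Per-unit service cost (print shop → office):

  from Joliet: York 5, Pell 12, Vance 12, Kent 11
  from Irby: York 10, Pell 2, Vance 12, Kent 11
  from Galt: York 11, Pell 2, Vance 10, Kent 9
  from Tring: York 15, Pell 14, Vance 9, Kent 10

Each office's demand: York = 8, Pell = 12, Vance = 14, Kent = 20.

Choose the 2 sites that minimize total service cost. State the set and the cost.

With exactly 2 open, each office uses its cheapest among the chosen.
{Joliet, Galt}: York→Joliet 5·8=40, Pell→Galt 2·12=24, Vance→Galt 10·14=140, Kent→Galt 9·20=180. Service cost 384.
{Galt, Tring}: service cost 418
{Irby, Galt}: service cost 424
Among all 6 size-2 choices, {Joliet, Galt} is lowest.

Choose Joliet and Galt; total service cost 384.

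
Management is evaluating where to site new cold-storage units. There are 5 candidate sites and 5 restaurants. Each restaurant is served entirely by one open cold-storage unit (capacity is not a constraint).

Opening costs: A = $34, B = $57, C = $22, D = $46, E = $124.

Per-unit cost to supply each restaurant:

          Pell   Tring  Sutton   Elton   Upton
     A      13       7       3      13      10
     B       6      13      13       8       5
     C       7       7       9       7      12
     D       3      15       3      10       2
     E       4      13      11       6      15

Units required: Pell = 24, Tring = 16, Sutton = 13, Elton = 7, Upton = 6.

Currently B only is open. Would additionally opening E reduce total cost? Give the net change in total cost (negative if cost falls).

Current service cost with {B}: 607.
Adding E: each restaurant re-picks its cheapest; new service cost 519, saving 88.
Extra fixed cost: 124. Net change = 124 − 88 = 36.
(Totals: 664 → 700.)

No — net change +36 (cost rises by 36).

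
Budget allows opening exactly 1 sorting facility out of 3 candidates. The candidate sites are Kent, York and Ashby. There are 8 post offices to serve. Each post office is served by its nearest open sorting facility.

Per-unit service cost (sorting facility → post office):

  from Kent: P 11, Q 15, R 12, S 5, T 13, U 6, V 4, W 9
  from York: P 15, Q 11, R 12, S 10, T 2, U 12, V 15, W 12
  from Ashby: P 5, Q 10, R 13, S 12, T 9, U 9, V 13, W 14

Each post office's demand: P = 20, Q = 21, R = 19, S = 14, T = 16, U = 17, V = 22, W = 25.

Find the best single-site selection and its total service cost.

Choose Kent only; total service cost 1456.

With exactly 1 open, each post office uses its cheapest among the chosen.
{Kent}: P→Kent 11·20=220, Q→Kent 15·21=315, R→Kent 12·19=228, S→Kent 5·14=70, T→Kent 13·16=208, U→Kent 6·17=102, V→Kent 4·22=88, W→Kent 9·25=225. Service cost 1456.
{Ashby}: service cost 1658
{York}: service cost 1765
Among all 3 size-1 choices, {Kent} is lowest.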